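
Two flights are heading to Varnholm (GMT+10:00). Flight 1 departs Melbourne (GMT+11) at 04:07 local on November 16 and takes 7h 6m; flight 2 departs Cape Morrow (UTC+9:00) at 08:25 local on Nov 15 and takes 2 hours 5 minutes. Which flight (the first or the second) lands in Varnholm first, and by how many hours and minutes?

Flight 1 in UTC: 04:07 − 11:00 = 17:07 on Nov 15.
+7 hours 6 minutes → arrive 00:13 UTC on Nov 16.
Flight 2 in UTC: 08:25 − 9:00 = 23:25 on Nov 14.
+2 hours and 5 minutes → arrive 01:30 UTC on Nov 15.
Flight 2 lands earlier by 22 hours 43 minutes.

the second, by 22 hours 43 minutes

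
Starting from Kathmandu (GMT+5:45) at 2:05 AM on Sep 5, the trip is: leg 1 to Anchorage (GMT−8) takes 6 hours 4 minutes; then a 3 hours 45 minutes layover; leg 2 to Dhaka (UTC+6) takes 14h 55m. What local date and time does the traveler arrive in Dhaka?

Convert departure to UTC: 2:05 AM − 5:45 = 8:20 PM UTC on Sep 4.
Add 6 hours and 4 minutes leg 1 → 2:24 AM UTC (Sep 5).
Add 3 hours 45 minutes layover in Anchorage → 6:09 AM UTC.
Add 14 hours and 55 minutes leg 2 → 9:04 PM UTC.
Dhaka is UTC+6:00, so local arrival = 9:04 PM + 6:00 = 3:04 AM on Sep 6.

3:04 AM on September 6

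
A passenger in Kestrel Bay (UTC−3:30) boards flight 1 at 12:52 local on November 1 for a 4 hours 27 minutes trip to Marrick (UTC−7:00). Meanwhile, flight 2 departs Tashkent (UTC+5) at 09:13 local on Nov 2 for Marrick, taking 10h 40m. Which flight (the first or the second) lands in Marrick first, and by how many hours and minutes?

the first, by 18 hours 4 minutes

Flight 1 in UTC: 12:52 + 3:30 = 16:22 on Nov 1.
+4 hours 27 minutes → arrive 20:49 UTC on Nov 1.
Flight 2 in UTC: 09:13 − 5:00 = 04:13 on Nov 2.
+10 hours and 40 minutes → arrive 14:53 UTC on Nov 2.
Flight 1 lands earlier by 18 hours 4 minutes.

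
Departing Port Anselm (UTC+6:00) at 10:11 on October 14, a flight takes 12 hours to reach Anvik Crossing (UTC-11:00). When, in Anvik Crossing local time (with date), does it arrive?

Convert departure to UTC: 10:11 − 6:00 = 04:11 UTC on Oct 14.
Add 12 hours travel time → 16:11 UTC.
Anvik Crossing is UTC−11:00, so local arrival = 16:11 − 11:00 = 05:11 on Oct 14.

05:11 on Oct 14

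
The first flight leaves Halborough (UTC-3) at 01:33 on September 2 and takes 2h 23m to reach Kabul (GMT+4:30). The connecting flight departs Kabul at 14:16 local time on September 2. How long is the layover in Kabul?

2 hours 50 minutes

Convert departure to UTC: 01:33 + 3:00 = 04:33 UTC on Sep 2.
Add 2 hours 23 minutes flight time → 06:56 UTC.
Kabul is UTC+4:30, so local arrival = 06:56 + 4:30 = 11:26 on Sep 2.
Layover = 14:16 − 11:26 = 2 hours 50 minutes.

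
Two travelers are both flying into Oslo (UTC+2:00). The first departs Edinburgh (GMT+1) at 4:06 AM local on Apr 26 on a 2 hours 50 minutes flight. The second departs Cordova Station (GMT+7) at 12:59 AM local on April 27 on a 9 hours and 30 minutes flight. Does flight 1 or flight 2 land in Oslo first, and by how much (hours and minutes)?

Flight 1 in UTC: 4:06 AM − 1:00 = 3:06 AM on Apr 26.
+2 hours and 50 minutes → arrive 5:56 AM UTC on Apr 26.
Flight 2 in UTC: 12:59 AM − 7:00 = 5:59 PM on Apr 26.
+9 hours 30 minutes → arrive 3:29 AM UTC on Apr 27.
Flight 1 lands earlier by 21 hours 33 minutes.

the first, by 21 hours 33 minutes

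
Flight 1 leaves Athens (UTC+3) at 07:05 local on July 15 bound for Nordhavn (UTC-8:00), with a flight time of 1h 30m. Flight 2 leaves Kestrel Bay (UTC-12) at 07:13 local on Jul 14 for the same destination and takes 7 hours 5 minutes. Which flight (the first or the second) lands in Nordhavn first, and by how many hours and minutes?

Flight 1 in UTC: 07:05 − 3:00 = 04:05 on Jul 15.
+1 hour 30 minutes → arrive 05:35 UTC on Jul 15.
Flight 2 in UTC: 07:13 + 12:00 = 19:13 on Jul 14.
+7 hours and 5 minutes → arrive 02:18 UTC on Jul 15.
Flight 2 lands earlier by 3 hours 17 minutes.

the second, by 3 hours 17 minutes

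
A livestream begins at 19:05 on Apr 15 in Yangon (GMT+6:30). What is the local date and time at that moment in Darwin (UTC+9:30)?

22:05 on Apr 15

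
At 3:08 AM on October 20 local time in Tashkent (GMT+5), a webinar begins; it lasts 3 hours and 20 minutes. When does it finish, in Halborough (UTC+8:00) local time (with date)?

Convert start to UTC: 3:08 AM − 5:00 = 10:08 PM UTC on Oct 19.
Add 3 hours 20 minutes duration → 1:28 AM UTC (Oct 20).
Halborough is UTC+8:00, so local end time = 1:28 AM + 8:00 = 9:28 AM on Oct 20.

9:28 AM on October 20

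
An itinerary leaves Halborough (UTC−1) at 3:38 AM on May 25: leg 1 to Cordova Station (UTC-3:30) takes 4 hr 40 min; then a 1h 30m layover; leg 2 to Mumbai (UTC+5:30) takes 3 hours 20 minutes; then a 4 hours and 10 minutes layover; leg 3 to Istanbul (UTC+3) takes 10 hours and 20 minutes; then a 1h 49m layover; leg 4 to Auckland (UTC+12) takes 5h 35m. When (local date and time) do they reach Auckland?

Convert departure to UTC: 3:38 AM + 1:00 = 4:38 AM UTC on May 25.
Add 4 hours and 40 minutes leg 1 → 9:18 AM UTC.
Add 1 hour and 30 minutes layover in Cordova Station → 10:48 AM UTC.
Add 3 hours 20 minutes leg 2 → 2:08 PM UTC.
Add 4 hours 10 minutes layover in Mumbai → 6:18 PM UTC.
Add 10 hours and 20 minutes leg 3 → 4:38 AM UTC (May 26).
Add 1 hour 49 minutes layover in Istanbul → 6:27 AM UTC.
Add 5 hours 35 minutes leg 4 → 12:02 PM UTC.
Auckland is UTC+12:00, so local arrival = 12:02 PM + 12:00 = 12:02 AM on May 27.

12:02 AM on May 27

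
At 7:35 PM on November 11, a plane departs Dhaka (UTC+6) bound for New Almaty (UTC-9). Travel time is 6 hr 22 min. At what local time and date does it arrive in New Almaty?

10:57 AM on November 11

Convert departure to UTC: 7:35 PM − 6:00 = 1:35 PM UTC on Nov 11.
Add 6 hours and 22 minutes travel time → 7:57 PM UTC.
New Almaty is UTC−9:00, so local arrival = 7:57 PM − 9:00 = 10:57 AM on Nov 11.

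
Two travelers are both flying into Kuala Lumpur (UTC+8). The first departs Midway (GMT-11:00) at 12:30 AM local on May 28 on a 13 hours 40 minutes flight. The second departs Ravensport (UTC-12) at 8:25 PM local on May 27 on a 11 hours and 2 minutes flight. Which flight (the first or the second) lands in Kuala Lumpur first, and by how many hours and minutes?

the second, by 5 hours 43 minutes

Flight 1 in UTC: 12:30 AM + 11:00 = 11:30 AM on May 28.
+13 hours and 40 minutes → arrive 1:10 AM UTC on May 29.
Flight 2 in UTC: 8:25 PM + 12:00 = 8:25 AM on May 28.
+11 hours 2 minutes → arrive 7:27 PM UTC on May 28.
Flight 2 lands earlier by 5 hours 43 minutes.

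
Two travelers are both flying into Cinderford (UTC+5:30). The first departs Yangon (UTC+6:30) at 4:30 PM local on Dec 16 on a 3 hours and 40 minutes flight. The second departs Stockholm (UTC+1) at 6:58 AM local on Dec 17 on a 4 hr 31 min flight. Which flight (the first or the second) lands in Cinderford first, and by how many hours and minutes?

the first, by 20 hours 49 minutes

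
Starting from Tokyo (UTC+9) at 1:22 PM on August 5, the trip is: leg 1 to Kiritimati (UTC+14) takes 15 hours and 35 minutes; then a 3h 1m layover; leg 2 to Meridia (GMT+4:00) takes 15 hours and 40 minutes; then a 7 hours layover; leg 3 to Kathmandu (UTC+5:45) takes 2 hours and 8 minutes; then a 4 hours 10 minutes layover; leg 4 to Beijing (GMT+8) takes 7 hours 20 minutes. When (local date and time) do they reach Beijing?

Convert departure to UTC: 1:22 PM − 9:00 = 4:22 AM UTC on Aug 5.
Add 15 hours and 35 minutes leg 1 → 7:57 PM UTC.
Add 3 hours 1 minute layover in Kiritimati → 10:58 PM UTC.
Add 15 hours and 40 minutes leg 2 → 2:38 PM UTC (Aug 6).
Add 7 hours layover in Meridia → 9:38 PM UTC.
Add 2 hours and 8 minutes leg 3 → 11:46 PM UTC.
Add 4 hours 10 minutes layover in Kathmandu → 3:56 AM UTC (Aug 7).
Add 7 hours and 20 minutes leg 4 → 11:16 AM UTC.
Beijing is UTC+8:00, so local arrival = 11:16 AM + 8:00 = 7:16 PM on Aug 7.

7:16 PM on August 7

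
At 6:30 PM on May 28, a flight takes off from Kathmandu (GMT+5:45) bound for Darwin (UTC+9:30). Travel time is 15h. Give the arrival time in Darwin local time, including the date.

1:15 PM on May 29

Convert departure to UTC: 6:30 PM − 5:45 = 12:45 PM UTC on May 28.
Add 15 hours travel time → 3:45 AM UTC (May 29).
Darwin is UTC+9:30, so local arrival = 3:45 AM + 9:30 = 1:15 PM on May 29.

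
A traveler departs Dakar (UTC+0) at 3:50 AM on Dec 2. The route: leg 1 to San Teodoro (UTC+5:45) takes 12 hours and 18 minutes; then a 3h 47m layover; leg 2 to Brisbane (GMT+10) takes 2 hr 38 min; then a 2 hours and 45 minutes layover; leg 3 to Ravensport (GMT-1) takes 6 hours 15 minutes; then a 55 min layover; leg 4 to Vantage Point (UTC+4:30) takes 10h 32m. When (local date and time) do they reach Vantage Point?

11:30 PM on December 3

Dakar is at UTC+0, so departure is already 3:50 AM UTC on Dec 2.
Add 12 hours and 18 minutes leg 1 → 4:08 PM UTC.
Add 3 hours 47 minutes layover in San Teodoro → 7:55 PM UTC.
Add 2 hours and 38 minutes leg 2 → 10:33 PM UTC.
Add 2 hours 45 minutes layover in Brisbane → 1:18 AM UTC (Dec 3).
Add 6 hours 15 minutes leg 3 → 7:33 AM UTC.
Add 55 minutes layover in Ravensport → 8:28 AM UTC.
Add 10 hours 32 minutes leg 4 → 7:00 PM UTC.
Vantage Point is UTC+4:30, so local arrival = 7:00 PM + 4:30 = 11:30 PM on Dec 3.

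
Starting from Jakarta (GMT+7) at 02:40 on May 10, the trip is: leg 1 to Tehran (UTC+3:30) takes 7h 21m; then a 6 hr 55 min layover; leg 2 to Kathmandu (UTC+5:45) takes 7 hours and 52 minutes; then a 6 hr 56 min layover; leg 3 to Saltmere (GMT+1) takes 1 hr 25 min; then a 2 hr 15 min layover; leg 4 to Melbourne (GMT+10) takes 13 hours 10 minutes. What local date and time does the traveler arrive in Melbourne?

Convert departure to UTC: 02:40 − 7:00 = 19:40 UTC on May 9.
Add 7 hours 21 minutes leg 1 → 03:01 UTC (May 10).
Add 6 hours and 55 minutes layover in Tehran → 09:56 UTC.
Add 7 hours and 52 minutes leg 2 → 17:48 UTC.
Add 6 hours 56 minutes layover in Kathmandu → 00:44 UTC (May 11).
Add 1 hour 25 minutes leg 3 → 02:09 UTC.
Add 2 hours 15 minutes layover in Saltmere → 04:24 UTC.
Add 13 hours and 10 minutes leg 4 → 17:34 UTC.
Melbourne is UTC+10:00, so local arrival = 17:34 + 10:00 = 03:34 on May 12.

03:34 on May 12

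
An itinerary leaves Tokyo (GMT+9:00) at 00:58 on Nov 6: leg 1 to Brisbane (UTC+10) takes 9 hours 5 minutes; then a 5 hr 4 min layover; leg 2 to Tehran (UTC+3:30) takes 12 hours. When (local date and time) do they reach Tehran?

Convert departure to UTC: 00:58 − 9:00 = 15:58 UTC on Nov 5.
Add 9 hours 5 minutes leg 1 → 01:03 UTC (Nov 6).
Add 5 hours and 4 minutes layover in Brisbane → 06:07 UTC.
Add 12 hours leg 2 → 18:07 UTC.
Tehran is UTC+3:30, so local arrival = 18:07 + 3:30 = 21:37 on Nov 6.

21:37 on Nov 6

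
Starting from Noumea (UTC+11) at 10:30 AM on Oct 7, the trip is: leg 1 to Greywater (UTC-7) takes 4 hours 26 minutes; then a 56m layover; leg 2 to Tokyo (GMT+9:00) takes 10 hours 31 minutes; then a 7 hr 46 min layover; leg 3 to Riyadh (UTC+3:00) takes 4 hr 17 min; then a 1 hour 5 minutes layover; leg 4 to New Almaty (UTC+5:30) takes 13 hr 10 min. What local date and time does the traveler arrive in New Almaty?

Convert departure to UTC: 10:30 AM − 11:00 = 11:30 PM UTC on Oct 6.
Add 4 hours and 26 minutes leg 1 → 3:56 AM UTC (Oct 7).
Add 56 minutes layover in Greywater → 4:52 AM UTC.
Add 10 hours 31 minutes leg 2 → 3:23 PM UTC.
Add 7 hours 46 minutes layover in Tokyo → 11:09 PM UTC.
Add 4 hours 17 minutes leg 3 → 3:26 AM UTC (Oct 8).
Add 1 hour and 5 minutes layover in Riyadh → 4:31 AM UTC.
Add 13 hours 10 minutes leg 4 → 5:41 PM UTC.
New Almaty is UTC+5:30, so local arrival = 5:41 PM + 5:30 = 11:11 PM on Oct 8.

11:11 PM on October 8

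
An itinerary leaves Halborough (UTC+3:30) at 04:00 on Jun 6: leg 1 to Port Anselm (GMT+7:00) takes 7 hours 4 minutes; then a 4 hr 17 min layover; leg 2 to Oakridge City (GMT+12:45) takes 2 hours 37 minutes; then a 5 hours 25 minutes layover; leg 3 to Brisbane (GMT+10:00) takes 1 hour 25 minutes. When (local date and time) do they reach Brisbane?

Convert departure to UTC: 04:00 − 3:30 = 00:30 UTC on Jun 6.
Add 7 hours and 4 minutes leg 1 → 07:34 UTC.
Add 4 hours 17 minutes layover in Port Anselm → 11:51 UTC.
Add 2 hours 37 minutes leg 2 → 14:28 UTC.
Add 5 hours 25 minutes layover in Oakridge City → 19:53 UTC.
Add 1 hour 25 minutes leg 3 → 21:18 UTC.
Brisbane is UTC+10:00, so local arrival = 21:18 + 10:00 = 07:18 on Jun 7.

07:18 on June 7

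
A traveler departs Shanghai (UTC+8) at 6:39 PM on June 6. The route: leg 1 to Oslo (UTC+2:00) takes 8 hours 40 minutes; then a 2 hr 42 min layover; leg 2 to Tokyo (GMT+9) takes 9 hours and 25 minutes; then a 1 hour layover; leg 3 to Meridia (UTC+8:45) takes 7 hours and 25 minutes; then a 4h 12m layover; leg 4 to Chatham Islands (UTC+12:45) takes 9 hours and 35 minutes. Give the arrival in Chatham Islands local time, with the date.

6:23 PM on June 8

Convert departure to UTC: 6:39 PM − 8:00 = 10:39 AM UTC on Jun 6.
Add 8 hours and 40 minutes leg 1 → 7:19 PM UTC.
Add 2 hours 42 minutes layover in Oslo → 10:01 PM UTC.
Add 9 hours and 25 minutes leg 2 → 7:26 AM UTC (Jun 7).
Add 1 hour layover in Tokyo → 8:26 AM UTC.
Add 7 hours and 25 minutes leg 3 → 3:51 PM UTC.
Add 4 hours and 12 minutes layover in Meridia → 8:03 PM UTC.
Add 9 hours 35 minutes leg 4 → 5:38 AM UTC (Jun 8).
Chatham Islands is UTC+12:45, so local arrival = 5:38 AM + 12:45 = 6:23 PM on Jun 8.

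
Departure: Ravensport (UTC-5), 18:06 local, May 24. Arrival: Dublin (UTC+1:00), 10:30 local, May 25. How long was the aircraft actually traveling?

10 hours 24 minutes

Departure in UTC: 18:06 + 5:00 = 23:06 on May 24.
Arrival in UTC: 10:30 − 1:00 = 09:30 on May 25.
Elapsed = 09:30 − 23:06 (+1 day) = 10 hours 24 minutes.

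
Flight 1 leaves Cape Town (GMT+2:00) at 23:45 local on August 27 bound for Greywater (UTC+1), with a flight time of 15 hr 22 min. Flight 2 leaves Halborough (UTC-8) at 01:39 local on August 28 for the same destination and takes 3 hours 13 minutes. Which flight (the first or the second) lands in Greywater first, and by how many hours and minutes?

Flight 1 in UTC: 23:45 − 2:00 = 21:45 on Aug 27.
+15 hours 22 minutes → arrive 13:07 UTC on Aug 28.
Flight 2 in UTC: 01:39 + 8:00 = 09:39 on Aug 28.
+3 hours and 13 minutes → arrive 12:52 UTC on Aug 28.
Flight 2 lands earlier by 15 minutes.

the second, by 15 minutes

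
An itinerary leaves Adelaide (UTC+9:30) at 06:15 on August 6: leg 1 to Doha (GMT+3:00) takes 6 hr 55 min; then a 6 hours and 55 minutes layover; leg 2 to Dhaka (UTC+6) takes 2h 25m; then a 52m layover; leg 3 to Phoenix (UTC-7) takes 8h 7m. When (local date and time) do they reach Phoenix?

14:59 on August 6

Convert departure to UTC: 06:15 − 9:30 = 20:45 UTC on Aug 5.
Add 6 hours 55 minutes leg 1 → 03:40 UTC (Aug 6).
Add 6 hours and 55 minutes layover in Doha → 10:35 UTC.
Add 2 hours and 25 minutes leg 2 → 13:00 UTC.
Add 52 minutes layover in Dhaka → 13:52 UTC.
Add 8 hours and 7 minutes leg 3 → 21:59 UTC.
Phoenix is UTC−7:00, so local arrival = 21:59 − 7:00 = 14:59 on Aug 6.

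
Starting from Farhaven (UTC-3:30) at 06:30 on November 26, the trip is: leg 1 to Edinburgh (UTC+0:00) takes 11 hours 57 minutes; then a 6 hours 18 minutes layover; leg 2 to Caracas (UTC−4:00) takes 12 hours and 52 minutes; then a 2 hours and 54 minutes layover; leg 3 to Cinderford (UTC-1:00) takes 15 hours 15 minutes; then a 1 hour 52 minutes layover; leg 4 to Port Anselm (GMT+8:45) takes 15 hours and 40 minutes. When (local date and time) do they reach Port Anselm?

13:33 on Nov 29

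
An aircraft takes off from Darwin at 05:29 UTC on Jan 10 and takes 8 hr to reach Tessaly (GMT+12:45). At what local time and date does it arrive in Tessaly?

Departure is given in UTC: 05:29 on Jan 10.
Add 8 hours → 13:29 UTC.
Tessaly is UTC+12:45: 13:29 + 12:45 = 02:14 on Jan 11.

02:14 on January 11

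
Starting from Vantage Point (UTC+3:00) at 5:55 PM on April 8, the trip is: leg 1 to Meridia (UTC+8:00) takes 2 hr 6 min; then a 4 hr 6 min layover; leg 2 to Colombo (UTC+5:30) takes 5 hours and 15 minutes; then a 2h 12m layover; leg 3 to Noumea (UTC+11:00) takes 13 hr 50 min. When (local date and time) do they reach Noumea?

5:24 AM on April 10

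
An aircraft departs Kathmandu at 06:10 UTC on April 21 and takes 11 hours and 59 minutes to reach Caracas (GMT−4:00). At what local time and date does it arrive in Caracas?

14:09 on April 21

Departure is given in UTC: 06:10 on Apr 21.
Add 11 hours 59 minutes → 18:09 UTC.
Caracas is UTC−4:00: 18:09 − 4:00 = 14:09 on Apr 21.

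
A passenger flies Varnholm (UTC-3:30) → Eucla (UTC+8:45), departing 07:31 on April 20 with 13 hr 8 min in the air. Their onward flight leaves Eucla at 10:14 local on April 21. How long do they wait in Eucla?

Convert departure to UTC: 07:31 + 3:30 = 11:01 UTC on Apr 20.
Add 13 hours 8 minutes flight time → 00:09 UTC (Apr 21).
Eucla is UTC+8:45, so local arrival = 00:09 + 8:45 = 08:54 on Apr 21.
Layover = 10:14 − 08:54 = 1 hour 20 minutes.

1 hour 20 minutes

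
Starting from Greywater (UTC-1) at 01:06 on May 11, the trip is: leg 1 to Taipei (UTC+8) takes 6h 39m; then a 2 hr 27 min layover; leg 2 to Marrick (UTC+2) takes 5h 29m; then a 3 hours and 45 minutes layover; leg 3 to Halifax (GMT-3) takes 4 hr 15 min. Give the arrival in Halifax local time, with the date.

Convert departure to UTC: 01:06 + 1:00 = 02:06 UTC on May 11.
Add 6 hours 39 minutes leg 1 → 08:45 UTC.
Add 2 hours and 27 minutes layover in Taipei → 11:12 UTC.
Add 5 hours 29 minutes leg 2 → 16:41 UTC.
Add 3 hours 45 minutes layover in Marrick → 20:26 UTC.
Add 4 hours 15 minutes leg 3 → 00:41 UTC (May 12).
Halifax is UTC−3:00, so local arrival = 00:41 − 3:00 = 21:41 on May 11.

21:41 on May 11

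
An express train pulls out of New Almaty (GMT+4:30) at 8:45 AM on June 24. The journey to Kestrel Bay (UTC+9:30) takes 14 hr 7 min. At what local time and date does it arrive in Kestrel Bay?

3:52 AM on June 25

Kestrel Bay is 5:00 ahead of New Almaty.
After 14 hours and 7 minutes it is 10:52 PM in New Almaty.
Shift by the zone difference: 10:52 PM + 5:00 = 3:52 AM on Jun 25 in Kestrel Bay.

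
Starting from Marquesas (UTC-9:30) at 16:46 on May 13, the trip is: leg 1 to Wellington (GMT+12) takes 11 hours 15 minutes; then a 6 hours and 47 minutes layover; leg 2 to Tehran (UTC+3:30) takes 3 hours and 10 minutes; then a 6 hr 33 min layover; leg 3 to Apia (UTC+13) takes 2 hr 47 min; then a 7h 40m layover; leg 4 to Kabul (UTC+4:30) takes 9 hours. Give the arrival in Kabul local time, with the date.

05:58 on May 16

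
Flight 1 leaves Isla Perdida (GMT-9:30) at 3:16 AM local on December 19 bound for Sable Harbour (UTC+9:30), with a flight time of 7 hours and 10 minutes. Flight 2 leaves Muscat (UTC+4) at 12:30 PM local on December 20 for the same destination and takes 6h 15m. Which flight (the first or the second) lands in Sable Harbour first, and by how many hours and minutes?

the first, by 18 hours 49 minutes

Flight 1 in UTC: 3:16 AM + 9:30 = 12:46 PM on Dec 19.
+7 hours and 10 minutes → arrive 7:56 PM UTC on Dec 19.
Flight 2 in UTC: 12:30 PM − 4:00 = 8:30 AM on Dec 20.
+6 hours and 15 minutes → arrive 2:45 PM UTC on Dec 20.
Flight 1 lands earlier by 18 hours 49 minutes.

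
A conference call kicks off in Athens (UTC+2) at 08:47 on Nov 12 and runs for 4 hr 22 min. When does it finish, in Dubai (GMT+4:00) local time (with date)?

15:09 on November 12

Dubai is 2:00 ahead of Athens.
After 4 hours and 22 minutes it is 13:09 in Athens.
Shift by the zone difference: 13:09 + 2:00 = 15:09 on Nov 12 in Dubai.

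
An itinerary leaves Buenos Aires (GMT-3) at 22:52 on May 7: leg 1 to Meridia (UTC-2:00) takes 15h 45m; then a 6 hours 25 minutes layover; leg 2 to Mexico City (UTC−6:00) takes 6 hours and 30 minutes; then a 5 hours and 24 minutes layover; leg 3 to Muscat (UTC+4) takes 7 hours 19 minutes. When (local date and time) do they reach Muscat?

23:15 on May 9

Convert departure to UTC: 22:52 + 3:00 = 01:52 UTC on May 8.
Add 15 hours and 45 minutes leg 1 → 17:37 UTC.
Add 6 hours 25 minutes layover in Meridia → 00:02 UTC (May 9).
Add 6 hours 30 minutes leg 2 → 06:32 UTC.
Add 5 hours and 24 minutes layover in Mexico City → 11:56 UTC.
Add 7 hours 19 minutes leg 3 → 19:15 UTC.
Muscat is UTC+4:00, so local arrival = 19:15 + 4:00 = 23:15 on May 9.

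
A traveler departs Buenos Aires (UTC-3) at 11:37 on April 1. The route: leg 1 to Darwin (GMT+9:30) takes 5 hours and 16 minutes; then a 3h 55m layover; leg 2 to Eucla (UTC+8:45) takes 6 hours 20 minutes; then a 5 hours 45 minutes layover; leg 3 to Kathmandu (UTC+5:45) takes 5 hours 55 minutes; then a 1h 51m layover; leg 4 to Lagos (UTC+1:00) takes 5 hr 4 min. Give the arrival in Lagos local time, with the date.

01:43 on April 3

Convert departure to UTC: 11:37 + 3:00 = 14:37 UTC on Apr 1.
Add 5 hours 16 minutes leg 1 → 19:53 UTC.
Add 3 hours 55 minutes layover in Darwin → 23:48 UTC.
Add 6 hours and 20 minutes leg 2 → 06:08 UTC (Apr 2).
Add 5 hours 45 minutes layover in Eucla → 11:53 UTC.
Add 5 hours and 55 minutes leg 3 → 17:48 UTC.
Add 1 hour 51 minutes layover in Kathmandu → 19:39 UTC.
Add 5 hours 4 minutes leg 4 → 00:43 UTC (Apr 3).
Lagos is UTC+1:00, so local arrival = 00:43 + 1:00 = 01:43 on Apr 3.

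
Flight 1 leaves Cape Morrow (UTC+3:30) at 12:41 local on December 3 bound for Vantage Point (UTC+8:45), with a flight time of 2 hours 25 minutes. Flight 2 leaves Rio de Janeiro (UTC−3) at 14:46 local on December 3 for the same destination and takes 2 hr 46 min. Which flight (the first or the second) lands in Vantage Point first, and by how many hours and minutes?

Flight 1 in UTC: 12:41 − 3:30 = 09:11 on Dec 3.
+2 hours and 25 minutes → arrive 11:36 UTC on Dec 3.
Flight 2 in UTC: 14:46 + 3:00 = 17:46 on Dec 3.
+2 hours and 46 minutes → arrive 20:32 UTC on Dec 3.
Flight 1 lands earlier by 8 hours 56 minutes.

the first, by 8 hours 56 minutes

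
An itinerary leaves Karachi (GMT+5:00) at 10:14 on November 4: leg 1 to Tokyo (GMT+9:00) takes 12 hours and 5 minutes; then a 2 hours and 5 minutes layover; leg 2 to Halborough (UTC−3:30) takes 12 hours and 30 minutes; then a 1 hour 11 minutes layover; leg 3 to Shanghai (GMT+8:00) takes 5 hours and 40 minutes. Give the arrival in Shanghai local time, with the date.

Convert departure to UTC: 10:14 − 5:00 = 05:14 UTC on Nov 4.
Add 12 hours and 5 minutes leg 1 → 17:19 UTC.
Add 2 hours and 5 minutes layover in Tokyo → 19:24 UTC.
Add 12 hours 30 minutes leg 2 → 07:54 UTC (Nov 5).
Add 1 hour and 11 minutes layover in Halborough → 09:05 UTC.
Add 5 hours 40 minutes leg 3 → 14:45 UTC.
Shanghai is UTC+8:00, so local arrival = 14:45 + 8:00 = 22:45 on Nov 5.

22:45 on November 5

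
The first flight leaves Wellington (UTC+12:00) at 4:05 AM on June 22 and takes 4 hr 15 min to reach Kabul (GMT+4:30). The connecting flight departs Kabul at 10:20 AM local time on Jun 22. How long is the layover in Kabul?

Convert departure to UTC: 4:05 AM − 12:00 = 4:05 PM UTC on Jun 21.
Add 4 hours 15 minutes flight time → 8:20 PM UTC.
Kabul is UTC+4:30, so local arrival = 8:20 PM + 4:30 = 12:50 AM on Jun 22.
Layover = 10:20 AM − 12:50 AM = 9 hours 30 minutes.

9 hours 30 minutes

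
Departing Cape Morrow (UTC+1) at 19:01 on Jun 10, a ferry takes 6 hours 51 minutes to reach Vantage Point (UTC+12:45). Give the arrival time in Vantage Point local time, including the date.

13:37 on Jun 11

Convert departure to UTC: 19:01 − 1:00 = 18:01 UTC on Jun 10.
Add 6 hours 51 minutes travel time → 00:52 UTC (Jun 11).
Vantage Point is UTC+12:45, so local arrival = 00:52 + 12:45 = 13:37 on Jun 11.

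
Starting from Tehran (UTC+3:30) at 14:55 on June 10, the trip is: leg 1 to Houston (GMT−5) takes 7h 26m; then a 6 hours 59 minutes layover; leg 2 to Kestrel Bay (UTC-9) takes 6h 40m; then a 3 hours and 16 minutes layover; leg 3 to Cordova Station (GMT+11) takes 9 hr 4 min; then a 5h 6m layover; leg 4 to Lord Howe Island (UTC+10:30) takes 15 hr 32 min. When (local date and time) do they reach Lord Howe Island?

03:58 on June 13

Convert departure to UTC: 14:55 − 3:30 = 11:25 UTC on Jun 10.
Add 7 hours 26 minutes leg 1 → 18:51 UTC.
Add 6 hours 59 minutes layover in Houston → 01:50 UTC (Jun 11).
Add 6 hours and 40 minutes leg 2 → 08:30 UTC.
Add 3 hours and 16 minutes layover in Kestrel Bay → 11:46 UTC.
Add 9 hours and 4 minutes leg 3 → 20:50 UTC.
Add 5 hours 6 minutes layover in Cordova Station → 01:56 UTC (Jun 12).
Add 15 hours 32 minutes leg 4 → 17:28 UTC.
Lord Howe Island is UTC+10:30, so local arrival = 17:28 + 10:30 = 03:58 on Jun 13.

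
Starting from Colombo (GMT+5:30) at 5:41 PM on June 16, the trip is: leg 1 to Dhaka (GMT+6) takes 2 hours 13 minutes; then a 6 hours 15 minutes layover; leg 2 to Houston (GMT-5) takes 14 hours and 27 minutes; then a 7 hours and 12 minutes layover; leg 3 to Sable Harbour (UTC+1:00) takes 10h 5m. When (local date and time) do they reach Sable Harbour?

5:23 AM on Jun 18

Convert departure to UTC: 5:41 PM − 5:30 = 12:11 PM UTC on Jun 16.
Add 2 hours and 13 minutes leg 1 → 2:24 PM UTC.
Add 6 hours 15 minutes layover in Dhaka → 8:39 PM UTC.
Add 14 hours 27 minutes leg 2 → 11:06 AM UTC (Jun 17).
Add 7 hours and 12 minutes layover in Houston → 6:18 PM UTC.
Add 10 hours and 5 minutes leg 3 → 4:23 AM UTC (Jun 18).
Sable Harbour is UTC+1:00, so local arrival = 4:23 AM + 1:00 = 5:23 AM on Jun 18.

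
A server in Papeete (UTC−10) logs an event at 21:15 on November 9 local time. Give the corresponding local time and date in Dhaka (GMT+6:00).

Dhaka is 16:00 ahead of Papeete.
Shift by the zone difference: 21:15 + 16:00 = 13:15 on Nov 10 in Dhaka.

13:15 on November 10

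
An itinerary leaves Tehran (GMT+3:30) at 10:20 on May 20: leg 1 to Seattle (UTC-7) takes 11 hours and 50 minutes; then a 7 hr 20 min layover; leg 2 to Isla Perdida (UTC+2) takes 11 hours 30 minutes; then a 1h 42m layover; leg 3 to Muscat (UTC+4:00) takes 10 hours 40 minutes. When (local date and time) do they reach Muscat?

Convert departure to UTC: 10:20 − 3:30 = 06:50 UTC on May 20.
Add 11 hours and 50 minutes leg 1 → 18:40 UTC.
Add 7 hours and 20 minutes layover in Seattle → 02:00 UTC (May 21).
Add 11 hours 30 minutes leg 2 → 13:30 UTC.
Add 1 hour and 42 minutes layover in Isla Perdida → 15:12 UTC.
Add 10 hours 40 minutes leg 3 → 01:52 UTC (May 22).
Muscat is UTC+4:00, so local arrival = 01:52 + 4:00 = 05:52 on May 22.

05:52 on May 22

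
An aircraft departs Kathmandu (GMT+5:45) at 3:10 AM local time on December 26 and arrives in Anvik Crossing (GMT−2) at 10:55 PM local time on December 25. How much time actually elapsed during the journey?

Anvik Crossing is 7:45 behind Kathmandu.
Clock-face elapsed time (ignoring zones) is −4 hours 15 minutes.
Actual elapsed = −4 hours 15 minutes + 7:45 = 3 hours 30 minutes.

3 hours 30 minutes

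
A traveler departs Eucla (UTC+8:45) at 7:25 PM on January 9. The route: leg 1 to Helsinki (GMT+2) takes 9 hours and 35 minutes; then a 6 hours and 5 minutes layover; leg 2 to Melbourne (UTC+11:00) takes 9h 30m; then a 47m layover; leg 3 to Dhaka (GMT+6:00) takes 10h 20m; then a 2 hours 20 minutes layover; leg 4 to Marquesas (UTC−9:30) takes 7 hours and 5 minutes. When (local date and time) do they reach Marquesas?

10:52 PM on January 10

Convert departure to UTC: 7:25 PM − 8:45 = 10:40 AM UTC on Jan 9.
Add 9 hours 35 minutes leg 1 → 8:15 PM UTC.
Add 6 hours and 5 minutes layover in Helsinki → 2:20 AM UTC (Jan 10).
Add 9 hours 30 minutes leg 2 → 11:50 AM UTC.
Add 47 minutes layover in Melbourne → 12:37 PM UTC.
Add 10 hours and 20 minutes leg 3 → 10:57 PM UTC.
Add 2 hours and 20 minutes layover in Dhaka → 1:17 AM UTC (Jan 11).
Add 7 hours 5 minutes leg 4 → 8:22 AM UTC.
Marquesas is UTC−9:30, so local arrival = 8:22 AM − 9:30 = 10:52 PM on Jan 10.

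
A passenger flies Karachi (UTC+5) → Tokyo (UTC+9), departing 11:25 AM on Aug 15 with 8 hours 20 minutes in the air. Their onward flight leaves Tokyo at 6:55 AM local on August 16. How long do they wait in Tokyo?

7 hours 10 minutes

Convert departure to UTC: 11:25 AM − 5:00 = 6:25 AM UTC on Aug 15.
Add 8 hours 20 minutes flight time → 2:45 PM UTC.
Tokyo is UTC+9:00, so local arrival = 2:45 PM + 9:00 = 11:45 PM on Aug 15.
Layover = 6:55 AM − 11:45 PM (+1 day) = 7 hours 10 minutes.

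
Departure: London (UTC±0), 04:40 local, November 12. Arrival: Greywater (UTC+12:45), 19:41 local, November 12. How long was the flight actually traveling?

2 hours 16 minutes

Departure is already UTC: 04:40 on Nov 12.
Arrival in UTC: 19:41 − 12:45 = 06:56 on Nov 12.
Elapsed = 06:56 − 04:40 = 2 hours 16 minutes.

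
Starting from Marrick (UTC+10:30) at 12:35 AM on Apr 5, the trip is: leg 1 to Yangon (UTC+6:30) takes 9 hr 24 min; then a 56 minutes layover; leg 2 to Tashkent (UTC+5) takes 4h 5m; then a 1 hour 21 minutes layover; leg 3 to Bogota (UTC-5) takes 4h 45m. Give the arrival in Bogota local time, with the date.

5:36 AM on Apr 5

Convert departure to UTC: 12:35 AM − 10:30 = 2:05 PM UTC on Apr 4.
Add 9 hours and 24 minutes leg 1 → 11:29 PM UTC.
Add 56 minutes layover in Yangon → 12:25 AM UTC (Apr 5).
Add 4 hours and 5 minutes leg 2 → 4:30 AM UTC.
Add 1 hour 21 minutes layover in Tashkent → 5:51 AM UTC.
Add 4 hours 45 minutes leg 3 → 10:36 AM UTC.
Bogota is UTC−5:00, so local arrival = 10:36 AM − 5:00 = 5:36 AM on Apr 5.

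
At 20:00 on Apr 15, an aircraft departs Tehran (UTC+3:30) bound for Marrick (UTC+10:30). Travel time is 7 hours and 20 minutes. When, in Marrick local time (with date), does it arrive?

Marrick is 7:00 ahead of Tehran.
After 7 hours and 20 minutes it is 03:20 (Apr 16) in Tehran.
Shift by the zone difference: 03:20 + 7:00 = 10:20 on Apr 16 in Marrick.

10:20 on April 16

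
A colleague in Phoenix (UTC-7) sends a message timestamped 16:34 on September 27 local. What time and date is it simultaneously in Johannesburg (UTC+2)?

01:34 on September 28

Johannesburg is 9:00 ahead of Phoenix.
Shift by the zone difference: 16:34 + 9:00 = 01:34 on Sep 28 in Johannesburg.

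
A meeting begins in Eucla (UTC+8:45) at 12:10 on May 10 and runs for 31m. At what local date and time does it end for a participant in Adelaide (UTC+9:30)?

Convert start to UTC: 12:10 − 8:45 = 03:25 UTC on May 10.
Add 31 minutes duration → 03:56 UTC.
Adelaide is UTC+9:30, so local end time = 03:56 + 9:30 = 13:26 on May 10.

13:26 on May 10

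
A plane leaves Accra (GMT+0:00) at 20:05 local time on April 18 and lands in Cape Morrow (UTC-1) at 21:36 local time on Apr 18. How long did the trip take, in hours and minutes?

Departure is already UTC: 20:05 on Apr 18.
Arrival in UTC: 21:36 + 1:00 = 22:36 on Apr 18.
Elapsed = 22:36 − 20:05 = 2 hours 31 minutes.

2 hours 31 minutes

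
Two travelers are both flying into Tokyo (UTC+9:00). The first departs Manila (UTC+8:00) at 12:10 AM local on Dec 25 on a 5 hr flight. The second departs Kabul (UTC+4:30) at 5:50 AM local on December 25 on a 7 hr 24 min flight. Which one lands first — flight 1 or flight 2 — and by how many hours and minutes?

Flight 1 in UTC: 12:10 AM − 8:00 = 4:10 PM on Dec 24.
+5 hours → arrive 9:10 PM UTC on Dec 24.
Flight 2 in UTC: 5:50 AM − 4:30 = 1:20 AM on Dec 25.
+7 hours and 24 minutes → arrive 8:44 AM UTC on Dec 25.
Flight 1 lands earlier by 11 hours 34 minutes.

the first, by 11 hours 34 minutes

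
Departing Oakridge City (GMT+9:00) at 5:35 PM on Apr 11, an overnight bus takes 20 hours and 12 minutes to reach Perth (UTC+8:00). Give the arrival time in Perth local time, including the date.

Perth is 1:00 behind Oakridge City.
After 20 hours 12 minutes it is 1:47 PM (Apr 12) in Oakridge City.
Shift by the zone difference: 1:47 PM − 1:00 = 12:47 PM on Apr 12 in Perth.

12:47 PM on Apr 12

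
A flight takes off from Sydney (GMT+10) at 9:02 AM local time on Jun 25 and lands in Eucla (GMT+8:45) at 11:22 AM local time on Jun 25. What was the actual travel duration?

3 hours 35 minutes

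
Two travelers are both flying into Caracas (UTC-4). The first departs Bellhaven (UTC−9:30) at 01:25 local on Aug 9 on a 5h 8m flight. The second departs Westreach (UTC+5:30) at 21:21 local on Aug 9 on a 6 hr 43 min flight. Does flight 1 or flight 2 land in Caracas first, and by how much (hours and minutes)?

Flight 1 in UTC: 01:25 + 9:30 = 10:55 on Aug 9.
+5 hours 8 minutes → arrive 16:03 UTC on Aug 9.
Flight 2 in UTC: 21:21 − 5:30 = 15:51 on Aug 9.
+6 hours 43 minutes → arrive 22:34 UTC on Aug 9.
Flight 1 lands earlier by 6 hours 31 minutes.

the first, by 6 hours 31 minutes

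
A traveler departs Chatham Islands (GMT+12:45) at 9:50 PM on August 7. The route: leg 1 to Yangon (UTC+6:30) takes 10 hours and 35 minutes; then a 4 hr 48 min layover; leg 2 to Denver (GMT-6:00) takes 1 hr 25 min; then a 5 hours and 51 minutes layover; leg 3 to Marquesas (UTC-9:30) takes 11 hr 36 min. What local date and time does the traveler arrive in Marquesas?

9:50 AM on August 8

Convert departure to UTC: 9:50 PM − 12:45 = 9:05 AM UTC on Aug 7.
Add 10 hours and 35 minutes leg 1 → 7:40 PM UTC.
Add 4 hours 48 minutes layover in Yangon → 12:28 AM UTC (Aug 8).
Add 1 hour 25 minutes leg 2 → 1:53 AM UTC.
Add 5 hours and 51 minutes layover in Denver → 7:44 AM UTC.
Add 11 hours 36 minutes leg 3 → 7:20 PM UTC.
Marquesas is UTC−9:30, so local arrival = 7:20 PM − 9:30 = 9:50 AM on Aug 8.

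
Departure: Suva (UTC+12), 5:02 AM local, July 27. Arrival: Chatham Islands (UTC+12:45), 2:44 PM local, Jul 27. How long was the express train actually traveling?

Departure in UTC: 5:02 AM − 12:00 = 5:02 PM on Jul 26.
Arrival in UTC: 2:44 PM − 12:45 = 1:59 AM on Jul 27.
Elapsed = 1:59 AM − 5:02 PM (+1 day) = 8 hours 57 minutes.

8 hours 57 minutes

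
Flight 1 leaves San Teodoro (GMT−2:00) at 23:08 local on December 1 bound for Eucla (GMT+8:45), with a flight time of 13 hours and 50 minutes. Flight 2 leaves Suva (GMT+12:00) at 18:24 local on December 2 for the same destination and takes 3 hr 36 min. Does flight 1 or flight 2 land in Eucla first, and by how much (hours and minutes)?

the second, by 4 hours 58 minutes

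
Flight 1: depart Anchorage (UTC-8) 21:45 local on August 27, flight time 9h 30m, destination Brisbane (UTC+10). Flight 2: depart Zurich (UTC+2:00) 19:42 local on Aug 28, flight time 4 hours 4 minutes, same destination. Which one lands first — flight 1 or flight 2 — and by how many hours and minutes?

the first, by 6 hours 31 minutes

Flight 1 in UTC: 21:45 + 8:00 = 05:45 on Aug 28.
+9 hours 30 minutes → arrive 15:15 UTC on Aug 28.
Flight 2 in UTC: 19:42 − 2:00 = 17:42 on Aug 28.
+4 hours 4 minutes → arrive 21:46 UTC on Aug 28.
Flight 1 lands earlier by 6 hours 31 minutes.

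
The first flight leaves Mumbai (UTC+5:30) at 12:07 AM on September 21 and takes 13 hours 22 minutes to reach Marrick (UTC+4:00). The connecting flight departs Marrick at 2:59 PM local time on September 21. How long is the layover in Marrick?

3 hours

Convert departure to UTC: 12:07 AM − 5:30 = 6:37 PM UTC on Sep 20.
Add 13 hours 22 minutes flight time → 7:59 AM UTC (Sep 21).
Marrick is UTC+4:00, so local arrival = 7:59 AM + 4:00 = 11:59 AM on Sep 21.
Layover = 2:59 PM − 11:59 AM = 3 hours.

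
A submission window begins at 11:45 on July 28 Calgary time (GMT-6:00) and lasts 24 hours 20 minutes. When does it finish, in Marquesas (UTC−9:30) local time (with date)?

Convert start to UTC: 11:45 + 6:00 = 17:45 UTC on Jul 28.
Add 24 hours 20 minutes duration → 18:05 UTC (Jul 29).
Marquesas is UTC−9:30, so local end time = 18:05 − 9:30 = 08:35 on Jul 29.

08:35 on Jul 29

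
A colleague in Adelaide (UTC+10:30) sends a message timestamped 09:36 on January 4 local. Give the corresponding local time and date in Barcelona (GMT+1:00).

00:06 on January 4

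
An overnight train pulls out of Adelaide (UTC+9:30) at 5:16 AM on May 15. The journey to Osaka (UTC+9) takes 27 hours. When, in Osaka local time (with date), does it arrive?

7:46 AM on May 16

Convert departure to UTC: 5:16 AM − 9:30 = 7:46 PM UTC on May 14.
Add 27 hours travel time → 10:46 PM UTC (May 15).
Osaka is UTC+9:00, so local arrival = 10:46 PM + 9:00 = 7:46 AM on May 16.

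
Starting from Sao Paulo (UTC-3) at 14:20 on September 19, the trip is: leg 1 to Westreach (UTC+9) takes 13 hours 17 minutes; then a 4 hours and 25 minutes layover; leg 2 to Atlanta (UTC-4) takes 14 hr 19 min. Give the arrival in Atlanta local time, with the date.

21:21 on Sep 20

Convert departure to UTC: 14:20 + 3:00 = 17:20 UTC on Sep 19.
Add 13 hours and 17 minutes leg 1 → 06:37 UTC (Sep 20).
Add 4 hours and 25 minutes layover in Westreach → 11:02 UTC.
Add 14 hours and 19 minutes leg 2 → 01:21 UTC (Sep 21).
Atlanta is UTC−4:00, so local arrival = 01:21 − 4:00 = 21:21 on Sep 20.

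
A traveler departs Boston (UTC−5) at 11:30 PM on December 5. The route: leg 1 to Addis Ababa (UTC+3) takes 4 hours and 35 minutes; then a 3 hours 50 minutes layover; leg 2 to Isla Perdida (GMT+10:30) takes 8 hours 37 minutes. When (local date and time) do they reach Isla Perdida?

8:02 AM on December 7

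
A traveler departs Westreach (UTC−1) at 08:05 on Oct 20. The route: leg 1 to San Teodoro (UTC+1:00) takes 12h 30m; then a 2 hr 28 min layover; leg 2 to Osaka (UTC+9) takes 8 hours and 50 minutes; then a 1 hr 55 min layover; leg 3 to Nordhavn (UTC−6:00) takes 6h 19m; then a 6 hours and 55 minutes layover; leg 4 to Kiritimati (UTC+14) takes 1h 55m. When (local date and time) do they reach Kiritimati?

Convert departure to UTC: 08:05 + 1:00 = 09:05 UTC on Oct 20.
Add 12 hours and 30 minutes leg 1 → 21:35 UTC.
Add 2 hours and 28 minutes layover in San Teodoro → 00:03 UTC (Oct 21).
Add 8 hours and 50 minutes leg 2 → 08:53 UTC.
Add 1 hour and 55 minutes layover in Osaka → 10:48 UTC.
Add 6 hours 19 minutes leg 3 → 17:07 UTC.
Add 6 hours and 55 minutes layover in Nordhavn → 00:02 UTC (Oct 22).
Add 1 hour 55 minutes leg 4 → 01:57 UTC.
Kiritimati is UTC+14:00, so local arrival = 01:57 + 14:00 = 15:57 on Oct 22.

15:57 on Oct 22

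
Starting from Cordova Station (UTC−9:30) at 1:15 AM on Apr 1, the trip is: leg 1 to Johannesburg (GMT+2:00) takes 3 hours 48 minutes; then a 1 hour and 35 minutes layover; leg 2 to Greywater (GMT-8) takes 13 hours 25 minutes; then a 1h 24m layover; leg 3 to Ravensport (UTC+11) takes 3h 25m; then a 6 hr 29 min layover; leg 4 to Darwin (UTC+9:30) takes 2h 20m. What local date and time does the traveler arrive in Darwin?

4:41 AM on April 3

Convert departure to UTC: 1:15 AM + 9:30 = 10:45 AM UTC on Apr 1.
Add 3 hours and 48 minutes leg 1 → 2:33 PM UTC.
Add 1 hour 35 minutes layover in Johannesburg → 4:08 PM UTC.
Add 13 hours 25 minutes leg 2 → 5:33 AM UTC (Apr 2).
Add 1 hour and 24 minutes layover in Greywater → 6:57 AM UTC.
Add 3 hours and 25 minutes leg 3 → 10:22 AM UTC.
Add 6 hours and 29 minutes layover in Ravensport → 4:51 PM UTC.
Add 2 hours and 20 minutes leg 4 → 7:11 PM UTC.
Darwin is UTC+9:30, so local arrival = 7:11 PM + 9:30 = 4:41 AM on Apr 3.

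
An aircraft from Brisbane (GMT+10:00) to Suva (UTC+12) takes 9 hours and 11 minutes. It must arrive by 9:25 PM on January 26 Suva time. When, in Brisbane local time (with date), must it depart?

10:14 AM on Jan 26

Target arrival in UTC: 9:25 PM − 12:00 = 9:25 AM on Jan 26.
Subtract 9 hours 11 minutes → departure 12:14 AM UTC on Jan 26.
Brisbane is UTC+10:00: 12:14 AM + 10:00 = 10:14 AM on Jan 26.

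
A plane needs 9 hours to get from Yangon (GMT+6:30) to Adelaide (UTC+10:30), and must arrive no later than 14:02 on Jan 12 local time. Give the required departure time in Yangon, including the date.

01:02 on Jan 12

Target arrival in UTC: 14:02 − 10:30 = 03:32 on Jan 12.
Subtract 9 hours → departure 18:32 UTC on Jan 11.
Yangon is UTC+6:30: 18:32 + 6:30 = 01:02 on Jan 12.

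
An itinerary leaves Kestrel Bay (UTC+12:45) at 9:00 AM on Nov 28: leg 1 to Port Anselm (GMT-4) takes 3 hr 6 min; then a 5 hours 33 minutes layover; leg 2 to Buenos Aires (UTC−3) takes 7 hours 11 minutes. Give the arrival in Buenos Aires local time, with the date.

9:05 AM on Nov 28

Convert departure to UTC: 9:00 AM − 12:45 = 8:15 PM UTC on Nov 27.
Add 3 hours and 6 minutes leg 1 → 11:21 PM UTC.
Add 5 hours 33 minutes layover in Port Anselm → 4:54 AM UTC (Nov 28).
Add 7 hours 11 minutes leg 2 → 12:05 PM UTC.
Buenos Aires is UTC−3:00, so local arrival = 12:05 PM − 3:00 = 9:05 AM on Nov 28.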